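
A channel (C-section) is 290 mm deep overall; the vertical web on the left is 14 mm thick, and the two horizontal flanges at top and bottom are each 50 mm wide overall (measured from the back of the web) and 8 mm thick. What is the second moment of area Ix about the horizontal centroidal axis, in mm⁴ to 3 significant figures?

Break the section into simple shapes (no overlaps), measuring from the bottom-left corner of the bounding box.
Web: 14 × 290, A = 4 060 mm², y = 145 mm, Ī = 28 453 833 mm⁴.
Top flange (beyond web): 36 × 8, A = 288 mm², y = 286 mm, Ī = 1 536 mm⁴.
Bottom flange (beyond web): 36 × 8, A = 288 mm², y = 4 mm, Ī = 1 536 mm⁴.
By symmetry the centroid is at mid-height, ȳ = 145 mm.
Transfer each piece to the horizontal centroidal axis using Ī + A·d² with d = y − 145:
  web: d = 0 mm → contributes +28 453 833 mm⁴
  top flange (beyond web): d = 141 mm → contributes +5 727 264 mm⁴
  bottom flange (beyond web): d = -141 mm → contributes +5 727 264 mm⁴
Total I = 39 908 361 mm⁴.

Ix ≈ 3.99 × 10⁷ mm⁴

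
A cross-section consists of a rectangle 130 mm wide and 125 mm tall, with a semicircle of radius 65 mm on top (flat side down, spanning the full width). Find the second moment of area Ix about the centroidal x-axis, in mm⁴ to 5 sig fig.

Treat the section as a set of non-overlapping primitives; coordinates are from the bounding-box lower-left.
Rectangular body: 130 × 125, A = 16 250 mm², y = 62.5 mm, Ī = 21 158 854 mm⁴.
Semicircular cap: semicircle r = 65, A = 6636.614 mm², y = 152.5869 mm, Ī = 1 959 230 mm⁴.
Centroid: ȳ = ΣA·y / ΣA = 88.62321 mm.
Transfer each piece to the centroidal x-axis using Ī + A·d² with d = y − 88.62321:
  rectangular body: d = -26.12321 mm → contributes +32 248 210 mm⁴
  semicircular cap: d = 63.96365 mm → contributes +29 111 934 mm⁴
Total I = 61 360 144 mm⁴.

Ix ≈ 6.1360 × 10⁷ mm⁴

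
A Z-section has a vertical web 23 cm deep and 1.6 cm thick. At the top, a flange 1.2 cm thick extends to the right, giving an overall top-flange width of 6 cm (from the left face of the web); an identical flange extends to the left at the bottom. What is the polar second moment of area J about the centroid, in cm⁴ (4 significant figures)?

Break the section into simple shapes (no overlaps), measuring from the bottom-left corner of the bounding box.
Web: 1.6 × 23, A = 36.8 cm², y = 11.5 cm, Ī = 1622.27 cm⁴.
Top flange (beyond web): 4.4 × 1.2, A = 5.28 cm², y = 22.4 cm, Ī = 0.6336 cm⁴.
Bottom flange (beyond web): 4.4 × 1.2, A = 5.28 cm², y = 0.6 cm, Ī = 0.6336 cm⁴.
Centroid: ȳ = ΣA·y / ΣA = 11.5 cm.
Transfer each piece to the centroidal x-axis using Ī + A·d² with d = y − 11.5:
  web: d = 0 cm → contributes +1622.27 cm⁴
  top flange (beyond web): d = 10.9 cm → contributes +627.95 cm⁴
  bottom flange (beyond web): d = -10.9 cm → contributes +627.95 cm⁴
Total I = 2878.17 cm⁴.
For the y-axis: x̄ = 5.2 cm.
Repeating about the centroidal y-axis gives I_y = 119.927 cm⁴.
Polar second moment: J = I_x + I_y = 2998.09 cm⁴.

J ≈ 2998 cm⁴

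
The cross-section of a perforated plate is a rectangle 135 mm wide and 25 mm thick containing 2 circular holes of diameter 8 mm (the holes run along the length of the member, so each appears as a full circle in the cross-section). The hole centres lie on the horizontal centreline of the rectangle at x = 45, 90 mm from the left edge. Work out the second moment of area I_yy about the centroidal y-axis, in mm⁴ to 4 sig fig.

I_yy ≈ 5.074 × 10⁶ mm⁴

Decompose the section into non-overlapping parts with the origin at the bottom-left of its bounding rectangle.
Plate: 135 × 25, A = 3 375 mm², x = 67.5 mm, Ī = 5 125 781 mm⁴.
Hole 1 (subtracted): ⌀8, A = 50.2655 mm², x = 45 mm, Ī = 201.062 mm⁴.
Hole 2 (subtracted): ⌀8, A = 50.2655 mm², x = 90 mm, Ī = 201.062 mm⁴.
By symmetry the centroid is at mid-width, x̄ = 67.5 mm.
Transfer each piece to the centroidal y-axis using Ī + A·d² with d = x − 67.5:
  plate: d = 0 mm → contributes +5 125 781 mm⁴
  hole 1: d = -22.5 mm → contributes −25 648 mm⁴
  hole 2: d = 22.5 mm → contributes −25 648 mm⁴
Total I = 5 074 485 mm⁴.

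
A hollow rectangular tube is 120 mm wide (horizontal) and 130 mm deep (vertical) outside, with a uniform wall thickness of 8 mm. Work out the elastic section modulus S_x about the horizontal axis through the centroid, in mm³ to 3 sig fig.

S_x ≈ 1.40 × 10⁵ mm³

Decompose the section into non-overlapping parts with the origin at the bottom-left of its bounding rectangle.
Outer rectangle: 120 × 130, A = 15 600 mm², y = 65 mm, Ī = 21 970 000 mm⁴.
Inner void (subtracted): 104 × 114, A = 11 856 mm², y = 65 mm, Ī = 12 840 048 mm⁴.
By symmetry the centroid is at mid-height, ȳ = 65 mm.
All pieces are centred on the horizontal axis through the centroid, so I = ΣĪ (holes subtracted) = 9 129 952 mm⁴.
Extreme fibre distance c = 65 mm; S = I/c = 140 461 mm³.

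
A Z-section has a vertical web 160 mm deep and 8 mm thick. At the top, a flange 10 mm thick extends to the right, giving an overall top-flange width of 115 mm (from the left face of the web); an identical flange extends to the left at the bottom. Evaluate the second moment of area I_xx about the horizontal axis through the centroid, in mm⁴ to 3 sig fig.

Split into non-overlapping primitives; take the origin at the lower-left of the bounding box.
Web: 8 × 160, A = 1 280 mm², y = 80 mm, Ī = 2 730 667 mm⁴.
Top flange (beyond web): 107 × 10, A = 1 070 mm², y = 155 mm, Ī = 8916.7 mm⁴.
Bottom flange (beyond web): 107 × 10, A = 1 070 mm², y = 5 mm, Ī = 8916.7 mm⁴.
Centroid: ȳ = ΣA·y / ΣA = 80 mm.
Transfer each piece to the horizontal axis through the centroid using Ī + A·d² with d = y − 80:
  web: d = 0 mm → contributes +2 730 667 mm⁴
  top flange (beyond web): d = 75 mm → contributes +6 027 667 mm⁴
  bottom flange (beyond web): d = -75 mm → contributes +6 027 667 mm⁴
Total I = 14 786 000 mm⁴.

I_xx ≈ 1.48 × 10⁷ mm⁴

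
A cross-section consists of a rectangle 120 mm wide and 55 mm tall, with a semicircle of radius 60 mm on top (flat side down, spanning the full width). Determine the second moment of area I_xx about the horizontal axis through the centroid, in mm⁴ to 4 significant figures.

Decompose the section into non-overlapping parts with the origin at the bottom-left of its bounding rectangle.
Rectangular body: 120 × 55, A = 6 600 mm², y = 27.5 mm, Ī = 1 663 750 mm⁴.
Semicircular cap: semicircle r = 60, A = 5654.87 mm², y = 80.4648 mm, Ī = 1 422 450 mm⁴.
Centroid: ȳ = ΣA·y / ΣA = 51.94 mm.
Transfer each piece to the horizontal axis through the centroid using Ī + A·d² with d = y − 51.94:
  rectangular body: d = -24.44 mm → contributes +5 606 017 mm⁴
  semicircular cap: d = 28.5248 mm → contributes +6 023 613 mm⁴
Total I = 11 629 630 mm⁴.

I_xx ≈ 1.163 × 10⁷ mm⁴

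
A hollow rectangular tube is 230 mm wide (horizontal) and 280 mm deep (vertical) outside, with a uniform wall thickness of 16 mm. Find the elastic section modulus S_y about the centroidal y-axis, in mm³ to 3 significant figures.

Treat the section as a set of non-overlapping primitives; coordinates are from the bounding-box lower-left.
Outer rectangle: 230 × 280, A = 64 400 mm², x = 115 mm, Ī = 283 896 667 mm⁴.
Inner void (subtracted): 198 × 248, A = 49 104 mm², x = 115 mm, Ī = 160 422 768 mm⁴.
By symmetry the centroid is at mid-width, x̄ = 115 mm.
All pieces are centred on the centroidal y-axis, so I = ΣĪ (holes subtracted) = 123 473 899 mm⁴.
Extreme fibre distance c = 115 mm; S = I/c = 1 073 686 mm³.

S_y ≈ 1.07 × 10⁶ mm³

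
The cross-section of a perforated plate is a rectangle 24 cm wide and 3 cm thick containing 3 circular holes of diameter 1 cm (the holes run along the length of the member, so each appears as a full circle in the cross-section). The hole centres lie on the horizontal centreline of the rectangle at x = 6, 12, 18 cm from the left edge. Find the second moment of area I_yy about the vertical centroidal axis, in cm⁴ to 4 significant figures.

Treat the section as a set of non-overlapping primitives; coordinates are from the bounding-box lower-left.
Plate: 24 × 3, A = 72 cm², x = 12 cm, Ī = 3 456 cm⁴.
Hole 1 (subtracted): ⌀1, A = 0.785398 cm², x = 6 cm, Ī = 0.0490874 cm⁴.
Hole 2 (subtracted): ⌀1, A = 0.785398 cm², x = 12 cm, Ī = 0.0490874 cm⁴.
Hole 3 (subtracted): ⌀1, A = 0.785398 cm², x = 18 cm, Ī = 0.0490874 cm⁴.
By symmetry the centroid is at mid-width, x̄ = 12 cm.
Transfer each piece to the vertical centroidal axis using Ī + A·d² with d = x − 12:
  plate: d = 0 cm → contributes +3 456 cm⁴
  hole 1: d = -6 cm → contributes −28.3234 cm⁴
  hole 2: d = 0 cm → contributes −0.0490874 cm⁴
  hole 3: d = 6 cm → contributes −28.3234 cm⁴
Total I = 3399.3 cm⁴.

I_yy ≈ 3399 cm⁴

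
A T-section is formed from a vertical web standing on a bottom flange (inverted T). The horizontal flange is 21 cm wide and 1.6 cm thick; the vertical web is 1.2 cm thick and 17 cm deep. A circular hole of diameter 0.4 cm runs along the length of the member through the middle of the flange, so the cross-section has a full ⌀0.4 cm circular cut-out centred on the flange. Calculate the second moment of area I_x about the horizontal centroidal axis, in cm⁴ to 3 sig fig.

I_x ≈ 1590 cm⁴

Decompose the section into non-overlapping parts with the origin at the bottom-left of its bounding rectangle.
Flange: 21 × 1.6, A = 33.6 cm², y = 0.8 cm, Ī = 7.168 cm⁴.
Web: 1.2 × 17, A = 20.4 cm², y = 10.1 cm, Ī = 491.3 cm⁴.
Hole (subtracted): ⌀0.4, A = 0.12566 cm², y = 0.8 cm, Ī = 0.0012566 cm⁴.
Centroid: ȳ = ΣA·y / ΣA = 4.3215 cm.
Transfer each piece to the horizontal centroidal axis using Ī + A·d² with d = y − 4.3215:
  flange: d = -3.5215 cm → contributes +423.85 cm⁴
  web: d = 5.7785 cm → contributes +1172.5 cm⁴
  hole: d = -3.5215 cm → contributes −1.5596 cm⁴
Total I = 1594.8 cm⁴.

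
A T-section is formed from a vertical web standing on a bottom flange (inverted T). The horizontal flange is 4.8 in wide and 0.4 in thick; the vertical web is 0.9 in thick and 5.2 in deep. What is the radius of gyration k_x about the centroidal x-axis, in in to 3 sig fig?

Break the section into simple shapes (no overlaps), measuring from the bottom-left corner of the bounding box.
Flange: 4.8 × 0.4, A = 1.92 in², y = 0.2 in, Ī = 0.0256 in⁴.
Web: 0.9 × 5.2, A = 4.68 in², y = 3 in, Ī = 10.546 in⁴.
Centroid: ȳ = ΣA·y / ΣA = 2.1855 in.
Transfer each piece to the centroidal x-axis using Ī + A·d² with d = y − 2.1855:
  flange: d = -1.9855 in → contributes +7.5943 in⁴
  web: d = 0.81455 in → contributes +13.651 in⁴
Total I = 21.245 in⁴.
Radius of gyration: k = √(I/A) = √(21.245 / 6.6) = 1.7941 in.

k_x ≈ 1.79 in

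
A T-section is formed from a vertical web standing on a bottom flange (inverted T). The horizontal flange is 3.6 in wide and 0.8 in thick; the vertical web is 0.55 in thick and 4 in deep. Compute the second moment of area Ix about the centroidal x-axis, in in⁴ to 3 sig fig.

Ix ≈ 10.3 in⁴

Treat the section as a set of non-overlapping primitives; coordinates are from the bounding-box lower-left.
Flange: 3.6 × 0.8, A = 2.88 in², y = 0.4 in, Ī = 0.1536 in⁴.
Web: 0.55 × 4, A = 2.2 in², y = 2.8 in, Ī = 2.9333 in⁴.
Centroid: ȳ = ΣA·y / ΣA = 1.4394 in.
Transfer each piece to the centroidal x-axis using Ī + A·d² with d = y − 1.4394:
  flange: d = -1.0394 in → contributes +3.2648 in⁴
  web: d = 1.3606 in → contributes +7.0062 in⁴
Total I = 10.271 in⁴.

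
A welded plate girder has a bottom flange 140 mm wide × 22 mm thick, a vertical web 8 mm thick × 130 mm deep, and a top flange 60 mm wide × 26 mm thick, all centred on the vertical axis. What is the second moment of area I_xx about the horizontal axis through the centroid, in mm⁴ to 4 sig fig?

I_xx ≈ 2.673 × 10⁷ mm⁴

Treat the section as a set of non-overlapping primitives; coordinates are from the bounding-box lower-left.
Bottom plate: 140 × 22, A = 3 080 mm², y = 11 mm, Ī = 124 227 mm⁴.
Web plate: 8 × 130, A = 1 040 mm², y = 87 mm, Ī = 1 464 667 mm⁴.
Top plate: 60 × 26, A = 1 560 mm², y = 165 mm, Ī = 87 880 mm⁴.
Centroid: ȳ = ΣA·y / ΣA = 67.2113 mm.
Transfer each piece to the horizontal axis through the centroid using Ī + A·d² with d = y − 67.2113:
  bottom plate: d = -56.2113 mm → contributes +9 856 123 mm⁴
  web plate: d = 19.7887 mm → contributes +1 871 924 mm⁴
  top plate: d = 97.7887 mm → contributes +15 005 592 mm⁴
Total I = 26 733 640 mm⁴.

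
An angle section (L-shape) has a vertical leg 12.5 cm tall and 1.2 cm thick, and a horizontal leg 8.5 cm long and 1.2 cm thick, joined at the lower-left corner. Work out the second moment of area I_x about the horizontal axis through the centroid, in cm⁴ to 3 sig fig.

I_x ≈ 373 cm⁴

Decompose the section into non-overlapping parts with the origin at the bottom-left of its bounding rectangle.
Vertical leg: 1.2 × 12.5, A = 15 cm², y = 6.25 cm, Ī = 195.31 cm⁴.
Horizontal leg (remainder): 7.3 × 1.2, A = 8.76 cm², y = 0.6 cm, Ī = 1.0512 cm⁴.
Centroid: ȳ = ΣA·y / ΣA = 4.1669 cm.
Transfer each piece to the horizontal axis through the centroid using Ī + A·d² with d = y − 4.1669:
  vertical leg: d = 2.0831 cm → contributes +260.4 cm⁴
  horizontal leg (remainder): d = -3.5669 cm → contributes +112.5 cm⁴
Total I = 372.9 cm⁴.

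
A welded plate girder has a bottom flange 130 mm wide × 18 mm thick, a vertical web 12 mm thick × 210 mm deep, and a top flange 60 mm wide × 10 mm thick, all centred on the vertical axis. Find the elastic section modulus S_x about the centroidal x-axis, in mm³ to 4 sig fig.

Split into non-overlapping primitives; take the origin at the lower-left of the bounding box.
Bottom plate: 130 × 18, A = 2 340 mm², y = 9 mm, Ī = 63 180 mm⁴.
Web plate: 12 × 210, A = 2 520 mm², y = 123 mm, Ī = 9 261 000 mm⁴.
Top plate: 60 × 10, A = 600 mm², y = 233 mm, Ī = 5 000 mm⁴.
Centroid: ȳ = ΣA·y / ΣA = 86.2308 mm.
Transfer each piece to the centroidal x-axis using Ī + A·d² with d = y − 86.2308:
  bottom plate: d = -77.2308 mm → contributes +14 020 325 mm⁴
  web plate: d = 36.7692 mm → contributes +12 667 980 mm⁴
  top plate: d = 146.769 mm → contributes +12 929 724 mm⁴
Total I = 39 618 029 mm⁴.
Extreme fibre distance c = 151.769 mm; S = I/c = 261 041 mm³.

S_x ≈ 2.610 × 10⁵ mm³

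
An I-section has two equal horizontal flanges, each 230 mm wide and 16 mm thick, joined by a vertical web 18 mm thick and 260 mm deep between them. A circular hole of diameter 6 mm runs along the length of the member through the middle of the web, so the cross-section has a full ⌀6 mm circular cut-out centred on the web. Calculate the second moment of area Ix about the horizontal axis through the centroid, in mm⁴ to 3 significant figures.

Ix ≈ 1.67 × 10⁸ mm⁴

Split into non-overlapping primitives; take the origin at the lower-left of the bounding box.
Bottom flange: 230 × 16, A = 3 680 mm², y = 8 mm, Ī = 78 507 mm⁴.
Web: 18 × 260, A = 4 680 mm², y = 146 mm, Ī = 26 364 000 mm⁴.
Top flange: 230 × 16, A = 3 680 mm², y = 284 mm, Ī = 78 507 mm⁴.
Hole (subtracted): ⌀6, A = 28.274 mm², y = 146 mm, Ī = 63.617 mm⁴.
By symmetry the centroid is at mid-height, ȳ = 146 mm.
Transfer each piece to the horizontal axis through the centroid using Ī + A·d² with d = y − 146:
  bottom flange: d = -138 mm → contributes +70 160 427 mm⁴
  web: d = 0 mm → contributes +26 364 000 mm⁴
  top flange: d = 138 mm → contributes +70 160 427 mm⁴
  hole: d = 0 mm → contributes −63.617 mm⁴
Total I = 166 684 790 mm⁴.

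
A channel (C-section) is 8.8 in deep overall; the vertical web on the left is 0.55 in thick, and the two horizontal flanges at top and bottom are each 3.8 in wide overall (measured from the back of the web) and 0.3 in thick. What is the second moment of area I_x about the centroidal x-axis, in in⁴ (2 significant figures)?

I_x ≈ 66 in⁴

Decompose the section into non-overlapping parts with the origin at the bottom-left of its bounding rectangle.
Web: 0.55 × 8.8, A = 4.84 in², y = 4.4 in, Ī = 31.23 in⁴.
Top flange (beyond web): 3.25 × 0.3, A = 0.975 in², y = 8.65 in, Ī = 0.007313 in⁴.
Bottom flange (beyond web): 3.25 × 0.3, A = 0.975 in², y = 0.15 in, Ī = 0.007313 in⁴.
By symmetry the centroid is at mid-height, ȳ = 4.4 in.
Transfer each piece to the centroidal x-axis using Ī + A·d² with d = y − 4.4:
  web: d = 0 in → contributes +31.23 in⁴
  top flange (beyond web): d = 4.25 in → contributes +17.62 in⁴
  bottom flange (beyond web): d = -4.25 in → contributes +17.62 in⁴
Total I = 66.47 in⁴.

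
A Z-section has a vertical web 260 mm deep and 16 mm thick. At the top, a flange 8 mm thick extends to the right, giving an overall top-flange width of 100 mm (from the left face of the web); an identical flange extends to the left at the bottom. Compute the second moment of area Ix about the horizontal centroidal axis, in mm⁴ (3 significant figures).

Ix ≈ 4.48 × 10⁷ mm⁴

Decompose the section into non-overlapping parts with the origin at the bottom-left of its bounding rectangle.
Web: 16 × 260, A = 4 160 mm², y = 130 mm, Ī = 23 434 667 mm⁴.
Top flange (beyond web): 84 × 8, A = 672 mm², y = 256 mm, Ī = 3 584 mm⁴.
Bottom flange (beyond web): 84 × 8, A = 672 mm², y = 4 mm, Ī = 3 584 mm⁴.
Centroid: ȳ = ΣA·y / ΣA = 130 mm.
Transfer each piece to the horizontal centroidal axis using Ī + A·d² with d = y − 130:
  web: d = 0 mm → contributes +23 434 667 mm⁴
  top flange (beyond web): d = 126 mm → contributes +10 672 256 mm⁴
  bottom flange (beyond web): d = -126 mm → contributes +10 672 256 mm⁴
Total I = 44 779 179 mm⁴.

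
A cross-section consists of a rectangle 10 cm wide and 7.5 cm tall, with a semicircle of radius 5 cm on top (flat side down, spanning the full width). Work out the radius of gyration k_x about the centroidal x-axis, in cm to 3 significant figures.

k_x ≈ 3.38 cm

Decompose the section into non-overlapping parts with the origin at the bottom-left of its bounding rectangle.
Rectangular body: 10 × 7.5, A = 75 cm², y = 3.75 cm, Ī = 351.56 cm⁴.
Semicircular cap: semicircle r = 5, A = 39.27 cm², y = 9.6221 cm, Ī = 68.598 cm⁴.
Centroid: ȳ = ΣA·y / ΣA = 5.768 cm.
Transfer each piece to the centroidal x-axis using Ī + A·d² with d = y − 5.768:
  rectangular body: d = -2.018 cm → contributes +656.98 cm⁴
  semicircular cap: d = 3.8541 cm → contributes +651.91 cm⁴
Total I = 1308.9 cm⁴.
Radius of gyration: k = √(I/A) = √(1308.9 / 114.27) = 3.3844 cm.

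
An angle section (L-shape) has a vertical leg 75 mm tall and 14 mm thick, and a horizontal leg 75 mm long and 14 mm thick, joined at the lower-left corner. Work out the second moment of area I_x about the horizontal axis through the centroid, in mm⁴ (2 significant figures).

I_x ≈ 9.4 × 10⁵ mm⁴

Split into non-overlapping primitives; take the origin at the lower-left of the bounding box.
Vertical leg: 14 × 75, A = 1 050 mm², y = 37.5 mm, Ī = 492 188 mm⁴.
Horizontal leg (remainder): 61 × 14, A = 854 mm², y = 7 mm, Ī = 13 949 mm⁴.
Centroid: ȳ = ΣA·y / ΣA = 23.82 mm.
Transfer each piece to the horizontal axis through the centroid using Ī + A·d² with d = y − 23.82:
  vertical leg: d = 13.68 mm → contributes +688 691 mm⁴
  horizontal leg (remainder): d = -16.82 mm → contributes +255 552 mm⁴
Total I = 944 243 mm⁴.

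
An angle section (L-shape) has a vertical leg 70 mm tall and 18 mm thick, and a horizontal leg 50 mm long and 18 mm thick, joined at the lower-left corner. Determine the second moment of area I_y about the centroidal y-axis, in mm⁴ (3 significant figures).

Break the section into simple shapes (no overlaps), measuring from the bottom-left corner of the bounding box.
Vertical leg: 18 × 70, A = 1 260 mm², x = 9 mm, Ī = 34 020 mm⁴.
Horizontal leg (remainder): 32 × 18, A = 576 mm², x = 34 mm, Ī = 49 152 mm⁴.
Centroid: x̄ = ΣA·x / ΣA = 16.843 mm.
Transfer each piece to the centroidal y-axis using Ī + A·d² with d = x − 16.843:
  vertical leg: d = -7.8431 mm → contributes +111 529 mm⁴
  horizontal leg (remainder): d = 17.157 mm → contributes +218 702 mm⁴
Total I = 330 231 mm⁴.

I_y ≈ 3.30 × 10⁵ mm⁴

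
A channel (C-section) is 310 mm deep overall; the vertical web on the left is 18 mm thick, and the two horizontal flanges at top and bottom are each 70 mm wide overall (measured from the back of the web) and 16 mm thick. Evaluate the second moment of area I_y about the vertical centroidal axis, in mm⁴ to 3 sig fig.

I_y ≈ 2.10 × 10⁶ mm⁴

Break the section into simple shapes (no overlaps), measuring from the bottom-left corner of the bounding box.
Web: 18 × 310, A = 5 580 mm², x = 9 mm, Ī = 150 660 mm⁴.
Top flange (beyond web): 52 × 16, A = 832 mm², x = 44 mm, Ī = 187 477 mm⁴.
Bottom flange (beyond web): 52 × 16, A = 832 mm², x = 44 mm, Ī = 187 477 mm⁴.
Centroid: x̄ = ΣA·x / ΣA = 17.04 mm.
Transfer each piece to the vertical centroidal axis using Ī + A·d² with d = x − 17.04:
  web: d = -8.0398 mm → contributes +511 338 mm⁴
  top flange (beyond web): d = 26.96 mm → contributes +792 220 mm⁴
  bottom flange (beyond web): d = 26.96 mm → contributes +792 220 mm⁴
Total I = 2 095 779 mm⁴.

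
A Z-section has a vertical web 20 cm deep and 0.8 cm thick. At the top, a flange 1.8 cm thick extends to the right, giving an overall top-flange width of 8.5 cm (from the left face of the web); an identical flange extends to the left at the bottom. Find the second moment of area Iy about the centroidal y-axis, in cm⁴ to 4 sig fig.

Decompose the section into non-overlapping parts with the origin at the bottom-left of its bounding rectangle.
Web: 0.8 × 20, A = 16 cm², x = 8.1 cm, Ī = 0.853333 cm⁴.
Top flange (beyond web): 7.7 × 1.8, A = 13.86 cm², x = 12.35 cm, Ī = 68.48 cm⁴.
Bottom flange (beyond web): 7.7 × 1.8, A = 13.86 cm², x = 3.85 cm, Ī = 68.48 cm⁴.
Centroid: x̄ = ΣA·x / ΣA = 8.1 cm.
Transfer each piece to the centroidal y-axis using Ī + A·d² with d = x − 8.1:
  web: d = 0 cm → contributes +0.853333 cm⁴
  top flange (beyond web): d = 4.25 cm → contributes +318.826 cm⁴
  bottom flange (beyond web): d = -4.25 cm → contributes +318.826 cm⁴
Total I = 638.506 cm⁴.

Iy ≈ 638.5 cm⁴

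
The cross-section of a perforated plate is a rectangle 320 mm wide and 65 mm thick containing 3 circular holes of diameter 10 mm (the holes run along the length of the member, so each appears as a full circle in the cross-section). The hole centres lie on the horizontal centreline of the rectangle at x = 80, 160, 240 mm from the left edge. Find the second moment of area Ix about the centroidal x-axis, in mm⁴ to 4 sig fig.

Decompose the section into non-overlapping parts with the origin at the bottom-left of its bounding rectangle.
Plate: 320 × 65, A = 20 800 mm², y = 32.5 mm, Ī = 7 323 333 mm⁴.
Hole 1 (subtracted): ⌀10, A = 78.5398 mm², y = 32.5 mm, Ī = 490.874 mm⁴.
Hole 2 (subtracted): ⌀10, A = 78.5398 mm², y = 32.5 mm, Ī = 490.874 mm⁴.
Hole 3 (subtracted): ⌀10, A = 78.5398 mm², y = 32.5 mm, Ī = 490.874 mm⁴.
By symmetry the centroid is at mid-height, ȳ = 32.5 mm.
All pieces are centred on the centroidal x-axis, so I = ΣĪ (holes subtracted) = 7 321 861 mm⁴.

Ix ≈ 7.322 × 10⁶ mm⁴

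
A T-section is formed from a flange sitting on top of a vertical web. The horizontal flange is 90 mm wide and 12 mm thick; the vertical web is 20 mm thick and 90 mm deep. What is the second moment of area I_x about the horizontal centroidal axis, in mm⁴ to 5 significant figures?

I_x ≈ 2.9836 × 10⁶ mm⁴

Split into non-overlapping primitives; take the origin at the lower-left of the bounding box.
Flange: 90 × 12, A = 1 080 mm², y = 96 mm, Ī = 12 960 mm⁴.
Web: 20 × 90, A = 1 800 mm², y = 45 mm, Ī = 1 215 000 mm⁴.
Centroid: ȳ = ΣA·y / ΣA = 64.125 mm.
Transfer each piece to the horizontal centroidal axis using Ī + A·d² with d = y − 64.125:
  flange: d = 31.875 mm → contributes +1 110 257 mm⁴
  web: d = -19.125 mm → contributes +1 873 378 mm⁴
Total I = 2 983 635 mm⁴.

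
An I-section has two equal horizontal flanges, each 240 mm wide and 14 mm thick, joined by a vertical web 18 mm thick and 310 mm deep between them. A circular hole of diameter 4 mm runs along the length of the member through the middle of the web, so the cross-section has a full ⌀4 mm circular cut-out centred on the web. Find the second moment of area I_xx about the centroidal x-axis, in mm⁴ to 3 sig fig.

Decompose the section into non-overlapping parts with the origin at the bottom-left of its bounding rectangle.
Bottom flange: 240 × 14, A = 3 360 mm², y = 7 mm, Ī = 54 880 mm⁴.
Web: 18 × 310, A = 5 580 mm², y = 169 mm, Ī = 44 686 500 mm⁴.
Top flange: 240 × 14, A = 3 360 mm², y = 331 mm, Ī = 54 880 mm⁴.
Hole (subtracted): ⌀4, A = 12.566 mm², y = 169 mm, Ī = 12.566 mm⁴.
By symmetry the centroid is at mid-height, ȳ = 169 mm.
Transfer each piece to the centroidal x-axis using Ī + A·d² with d = y − 169:
  bottom flange: d = -162 mm → contributes +88 234 720 mm⁴
  web: d = 0 mm → contributes +44 686 500 mm⁴
  top flange: d = 162 mm → contributes +88 234 720 mm⁴
  hole: d = 0 mm → contributes −12.566 mm⁴
Total I = 221 155 927 mm⁴.

I_xx ≈ 2.21 × 10⁸ mm⁴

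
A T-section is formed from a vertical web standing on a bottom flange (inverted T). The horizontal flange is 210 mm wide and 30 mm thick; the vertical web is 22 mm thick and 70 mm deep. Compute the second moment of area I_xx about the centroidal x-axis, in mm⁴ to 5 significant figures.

I_xx ≈ 4.1951 × 10⁶ mm⁴

Split into non-overlapping primitives; take the origin at the lower-left of the bounding box.
Flange: 210 × 30, A = 6 300 mm², y = 15 mm, Ī = 472 500 mm⁴.
Web: 22 × 70, A = 1 540 mm², y = 65 mm, Ī = 628833.3 mm⁴.
Centroid: ȳ = ΣA·y / ΣA = 24.82143 mm.
Transfer each piece to the centroidal x-axis using Ī + A·d² with d = y − 24.82143:
  flange: d = -9.821429 mm → contributes +1 080 201 mm⁴
  web: d = 40.17857 mm → contributes +3 114 882 mm⁴
Total I = 4 195 083 mm⁴.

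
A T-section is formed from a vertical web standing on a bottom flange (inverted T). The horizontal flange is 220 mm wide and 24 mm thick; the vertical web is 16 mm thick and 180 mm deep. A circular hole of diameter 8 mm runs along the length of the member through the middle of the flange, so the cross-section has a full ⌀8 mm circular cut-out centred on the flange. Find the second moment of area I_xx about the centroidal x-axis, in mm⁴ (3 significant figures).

I_xx ≈ 2.74 × 10⁷ mm⁴

Decompose the section into non-overlapping parts with the origin at the bottom-left of its bounding rectangle.
Flange: 220 × 24, A = 5 280 mm², y = 12 mm, Ī = 253 440 mm⁴.
Web: 16 × 180, A = 2 880 mm², y = 114 mm, Ī = 7 776 000 mm⁴.
Hole (subtracted): ⌀8, A = 50.265 mm², y = 12 mm, Ī = 201.06 mm⁴.
Centroid: ȳ = ΣA·y / ΣA = 48.223 mm.
Transfer each piece to the centroidal x-axis using Ī + A·d² with d = y − 48.223:
  flange: d = -36.223 mm → contributes +7 181 409 mm⁴
  web: d = 65.777 mm → contributes +20 236 597 mm⁴
  hole: d = -36.223 mm → contributes −66 155 mm⁴
Total I = 27 351 851 mm⁴.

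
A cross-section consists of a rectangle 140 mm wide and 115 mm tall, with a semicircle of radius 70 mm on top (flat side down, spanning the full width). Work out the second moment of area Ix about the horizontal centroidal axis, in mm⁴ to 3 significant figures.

Ix ≈ 6.00 × 10⁷ mm⁴

Treat the section as a set of non-overlapping primitives; coordinates are from the bounding-box lower-left.
Rectangular body: 140 × 115, A = 16 100 mm², y = 57.5 mm, Ī = 17 743 542 mm⁴.
Semicircular cap: semicircle r = 70, A = 7696.9 mm², y = 144.71 mm, Ī = 2 635 265 mm⁴.
Centroid: ȳ = ΣA·y / ΣA = 85.707 mm.
Transfer each piece to the horizontal centroidal axis using Ī + A·d² with d = y − 85.707:
  rectangular body: d = -28.207 mm → contributes +30 553 237 mm⁴
  semicircular cap: d = 59.002 mm → contributes +29 429 953 mm⁴
Total I = 59 983 190 mm⁴.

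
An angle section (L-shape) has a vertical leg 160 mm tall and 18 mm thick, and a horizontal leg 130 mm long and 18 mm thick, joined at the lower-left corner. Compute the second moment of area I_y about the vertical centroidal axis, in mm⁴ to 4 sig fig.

I_y ≈ 7.196 × 10⁶ mm⁴

Split into non-overlapping primitives; take the origin at the lower-left of the bounding box.
Vertical leg: 18 × 160, A = 2 880 mm², x = 9 mm, Ī = 77 760 mm⁴.
Horizontal leg (remainder): 112 × 18, A = 2 016 mm², x = 74 mm, Ī = 2 107 392 mm⁴.
Centroid: x̄ = ΣA·x / ΣA = 35.7647 mm.
Transfer each piece to the vertical centroidal axis using Ī + A·d² with d = x − 35.7647:
  vertical leg: d = -26.7647 mm → contributes +2 140 847 mm⁴
  horizontal leg (remainder): d = 38.2353 mm → contributes +5 054 658 mm⁴
Total I = 7 195 505 mm⁴.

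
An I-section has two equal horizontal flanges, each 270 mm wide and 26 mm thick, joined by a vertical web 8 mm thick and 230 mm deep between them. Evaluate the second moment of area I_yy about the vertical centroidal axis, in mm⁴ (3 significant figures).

Break the section into simple shapes (no overlaps), measuring from the bottom-left corner of the bounding box.
Bottom flange: 270 × 26, A = 7 020 mm², x = 135 mm, Ī = 42 646 500 mm⁴.
Web: 8 × 230, A = 1 840 mm², x = 135 mm, Ī = 9813.3 mm⁴.
Top flange: 270 × 26, A = 7 020 mm², x = 135 mm, Ī = 42 646 500 mm⁴.
By symmetry the centroid is at mid-width, x̄ = 135 mm.
All pieces are centred on the vertical centroidal axis, so I = ΣĪ = 85 302 813 mm⁴.

I_yy ≈ 8.53 × 10⁷ mm⁴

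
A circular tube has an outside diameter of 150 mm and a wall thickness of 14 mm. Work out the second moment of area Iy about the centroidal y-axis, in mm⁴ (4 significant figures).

Split into non-overlapping primitives; take the origin at the lower-left of the bounding box.
Outer circle: ⌀150, A = 17671.5 mm², x = 75 mm, Ī = 24 850 489 mm⁴.
Bore (subtracted): ⌀122, A = 11689.9 mm², x = 75 mm, Ī = 10 874 498 mm⁴.
By symmetry the centroid is at mid-width, x̄ = 75 mm.
All pieces are centred on the centroidal y-axis, so I = ΣĪ (holes subtracted) = 13 975 991 mm⁴.

Iy ≈ 1.398 × 10⁷ mm⁴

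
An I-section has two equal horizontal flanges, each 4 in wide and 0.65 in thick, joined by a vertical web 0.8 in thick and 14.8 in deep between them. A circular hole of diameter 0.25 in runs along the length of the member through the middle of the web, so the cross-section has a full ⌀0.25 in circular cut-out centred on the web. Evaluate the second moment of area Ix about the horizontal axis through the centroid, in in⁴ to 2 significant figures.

Ix ≈ 530 in⁴

Decompose the section into non-overlapping parts with the origin at the bottom-left of its bounding rectangle.
Bottom flange: 4 × 0.65, A = 2.6 in², y = 0.325 in, Ī = 0.09154 in⁴.
Web: 0.8 × 14.8, A = 11.84 in², y = 8.05 in, Ī = 216.1 in⁴.
Top flange: 4 × 0.65, A = 2.6 in², y = 15.78 in, Ī = 0.09154 in⁴.
Hole (subtracted): ⌀0.25, A = 0.04909 in², y = 8.05 in, Ī = 0.0001917 in⁴.
By symmetry the centroid is at mid-height, ȳ = 8.05 in.
Transfer each piece to the horizontal axis through the centroid using Ī + A·d² with d = y − 8.05:
  bottom flange: d = -7.725 in → contributes +155.2 in⁴
  web: d = 0 in → contributes +216.1 in⁴
  top flange: d = 7.725 in → contributes +155.2 in⁴
  hole: d = 0 in → contributes −0.0001917 in⁴
Total I = 526.6 in⁴.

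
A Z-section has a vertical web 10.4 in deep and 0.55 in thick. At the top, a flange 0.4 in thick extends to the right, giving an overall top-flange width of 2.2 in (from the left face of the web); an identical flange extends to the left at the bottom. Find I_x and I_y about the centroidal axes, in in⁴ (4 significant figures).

I_x ≈ 84.57 in⁴, I_y ≈ 2.041 in⁴

Split into non-overlapping primitives; take the origin at the lower-left of the bounding box.
Web: 0.55 × 10.4, A = 5.72 in², y = 5.2 in, Ī = 51.5563 in⁴.
Top flange (beyond web): 1.65 × 0.4, A = 0.66 in², y = 10.2 in, Ī = 0.0088 in⁴.
Bottom flange (beyond web): 1.65 × 0.4, A = 0.66 in², y = 0.2 in, Ī = 0.0088 in⁴.
Centroid: ȳ = ΣA·y / ΣA = 5.2 in.
Transfer each piece to the centroidal x-axis using Ī + A·d² with d = y − 5.2:
  web: d = 0 in → contributes +51.5563 in⁴
  top flange (beyond web): d = 5 in → contributes +16.5088 in⁴
  bottom flange (beyond web): d = -5 in → contributes +16.5088 in⁴
Total I = 84.5739 in⁴.
For the y-axis: x̄ = 1.925 in.
Repeating about the centroidal y-axis gives I_y = 2.04087 in⁴.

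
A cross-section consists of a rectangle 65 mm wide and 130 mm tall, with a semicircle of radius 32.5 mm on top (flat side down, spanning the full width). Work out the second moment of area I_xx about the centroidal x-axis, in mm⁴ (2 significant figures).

Break the section into simple shapes (no overlaps), measuring from the bottom-left corner of the bounding box.
Rectangular body: 65 × 130, A = 8 450 mm², y = 65 mm, Ī = 11 900 417 mm⁴.
Semicircular cap: semicircle r = 32.5, A = 1 659 mm², y = 143.8 mm, Ī = 122 452 mm⁴.
Centroid: ȳ = ΣA·y / ΣA = 77.93 mm.
Transfer each piece to the centroidal x-axis using Ī + A·d² with d = y − 77.93:
  rectangular body: d = -12.93 mm → contributes +13 313 541 mm⁴
  semicircular cap: d = 65.86 mm → contributes +7 319 434 mm⁴
Total I = 20 632 975 mm⁴.

I_xx ≈ 2.1 × 10⁷ mm⁴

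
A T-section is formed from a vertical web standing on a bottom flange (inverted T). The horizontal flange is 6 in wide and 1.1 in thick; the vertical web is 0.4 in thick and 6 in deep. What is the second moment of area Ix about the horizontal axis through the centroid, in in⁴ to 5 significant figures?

Ix ≈ 30.046 in⁴

Decompose the section into non-overlapping parts with the origin at the bottom-left of its bounding rectangle.
Flange: 6 × 1.1, A = 6.6 in², y = 0.55 in, Ī = 0.6655 in⁴.
Web: 0.4 × 6, A = 2.4 in², y = 4.1 in, Ī = 7.2 in⁴.
Centroid: ȳ = ΣA·y / ΣA = 1.496667 in.
Transfer each piece to the horizontal axis through the centroid using Ī + A·d² with d = y − 1.496667:
  flange: d = -0.9466667 in → contributes +6.580273 in⁴
  web: d = 2.603333 in → contributes +23.46563 in⁴
Total I = 30.0459 in⁴.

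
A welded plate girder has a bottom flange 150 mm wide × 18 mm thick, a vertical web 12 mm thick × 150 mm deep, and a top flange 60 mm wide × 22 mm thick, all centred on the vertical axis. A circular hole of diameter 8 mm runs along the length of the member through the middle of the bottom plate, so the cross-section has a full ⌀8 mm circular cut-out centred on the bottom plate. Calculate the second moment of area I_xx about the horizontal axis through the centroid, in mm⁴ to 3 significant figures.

Decompose the section into non-overlapping parts with the origin at the bottom-left of its bounding rectangle.
Bottom plate: 150 × 18, A = 2 700 mm², y = 9 mm, Ī = 72 900 mm⁴.
Web plate: 12 × 150, A = 1 800 mm², y = 93 mm, Ī = 3 375 000 mm⁴.
Top plate: 60 × 22, A = 1 320 mm², y = 179 mm, Ī = 53 240 mm⁴.
Hole (subtracted): ⌀8, A = 50.265 mm², y = 9 mm, Ī = 201.06 mm⁴.
Centroid: ȳ = ΣA·y / ΣA = 74.098 mm.
Transfer each piece to the horizontal axis through the centroid using Ī + A·d² with d = y − 74.098:
  bottom plate: d = -65.098 mm → contributes +11 514 935 mm⁴
  web plate: d = 18.902 mm → contributes +4 018 093 mm⁴
  top plate: d = 104.9 mm → contributes +14 579 000 mm⁴
  hole: d = -65.098 mm → contributes −213 216 mm⁴
Total I = 29 898 812 mm⁴.

I_xx ≈ 2.99 × 10⁷ mm⁴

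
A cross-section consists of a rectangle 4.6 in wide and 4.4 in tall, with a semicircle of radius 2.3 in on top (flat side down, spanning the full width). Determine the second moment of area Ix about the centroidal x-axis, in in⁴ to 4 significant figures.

Ix ≈ 95.15 in⁴

Decompose the section into non-overlapping parts with the origin at the bottom-left of its bounding rectangle.
Rectangular body: 4.6 × 4.4, A = 20.24 in², y = 2.2 in, Ī = 32.6539 in⁴.
Semicircular cap: semicircle r = 2.3, A = 8.30951 in², y = 5.37615 in, Ī = 3.07145 in⁴.
Centroid: ȳ = ΣA·y / ΣA = 3.12444 in.
Transfer each piece to the centroidal x-axis using Ī + A·d² with d = y − 3.12444:
  rectangular body: d = -0.924438 in → contributes +49.9507 in⁴
  semicircular cap: d = 2.25171 in → contributes +45.2024 in⁴
Total I = 95.1531 in⁴.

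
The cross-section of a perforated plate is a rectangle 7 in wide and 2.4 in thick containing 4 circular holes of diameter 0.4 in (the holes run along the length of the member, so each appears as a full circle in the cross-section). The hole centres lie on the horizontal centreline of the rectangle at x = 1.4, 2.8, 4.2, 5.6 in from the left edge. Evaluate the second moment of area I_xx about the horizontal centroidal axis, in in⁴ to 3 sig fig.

Treat the section as a set of non-overlapping primitives; coordinates are from the bounding-box lower-left.
Plate: 7 × 2.4, A = 16.8 in², y = 1.2 in, Ī = 8.064 in⁴.
Hole 1 (subtracted): ⌀0.4, A = 0.12566 in², y = 1.2 in, Ī = 0.0012566 in⁴.
Hole 2 (subtracted): ⌀0.4, A = 0.12566 in², y = 1.2 in, Ī = 0.0012566 in⁴.
Hole 3 (subtracted): ⌀0.4, A = 0.12566 in², y = 1.2 in, Ī = 0.0012566 in⁴.
Hole 4 (subtracted): ⌀0.4, A = 0.12566 in², y = 1.2 in, Ī = 0.0012566 in⁴.
By symmetry the centroid is at mid-height, ȳ = 1.2 in.
All pieces are centred on the horizontal centroidal axis, so I = ΣĪ (holes subtracted) = 8.059 in⁴.

I_xx ≈ 8.06 in⁴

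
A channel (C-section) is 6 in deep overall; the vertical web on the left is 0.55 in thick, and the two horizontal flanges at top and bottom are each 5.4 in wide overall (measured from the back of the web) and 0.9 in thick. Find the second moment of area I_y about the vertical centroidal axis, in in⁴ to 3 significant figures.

Break the section into simple shapes (no overlaps), measuring from the bottom-left corner of the bounding box.
Web: 0.55 × 6, A = 3.3 in², x = 0.275 in, Ī = 0.083188 in⁴.
Top flange (beyond web): 4.85 × 0.9, A = 4.365 in², x = 2.975 in, Ī = 8.5563 in⁴.
Bottom flange (beyond web): 4.85 × 0.9, A = 4.365 in², x = 2.975 in, Ī = 8.5563 in⁴.
Centroid: x̄ = ΣA·x / ΣA = 2.2344 in.
Transfer each piece to the vertical centroidal axis using Ī + A·d² with d = x − 2.2344:
  web: d = -1.9594 in → contributes +12.752 in⁴
  top flange (beyond web): d = 0.74065 in → contributes +10.951 in⁴
  bottom flange (beyond web): d = 0.74065 in → contributes +10.951 in⁴
Total I = 34.654 in⁴.

I_y ≈ 34.7 in⁴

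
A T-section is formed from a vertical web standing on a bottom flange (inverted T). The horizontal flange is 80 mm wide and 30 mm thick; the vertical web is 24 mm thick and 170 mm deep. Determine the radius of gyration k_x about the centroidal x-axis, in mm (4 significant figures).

Decompose the section into non-overlapping parts with the origin at the bottom-left of its bounding rectangle.
Flange: 80 × 30, A = 2 400 mm², y = 15 mm, Ī = 180 000 mm⁴.
Web: 24 × 170, A = 4 080 mm², y = 115 mm, Ī = 9 826 000 mm⁴.
Centroid: ȳ = ΣA·y / ΣA = 77.963 mm.
Transfer each piece to the centroidal x-axis using Ī + A·d² with d = y − 77.963:
  flange: d = -62.963 mm → contributes +9 694 403 mm⁴
  web: d = 37.037 mm → contributes +15 422 708 mm⁴
Total I = 25 117 111 mm⁴.
Radius of gyration: k = √(I/A) = √(25 117 111 / 6 480) = 62.2583 mm.

k_x ≈ 62.26 mm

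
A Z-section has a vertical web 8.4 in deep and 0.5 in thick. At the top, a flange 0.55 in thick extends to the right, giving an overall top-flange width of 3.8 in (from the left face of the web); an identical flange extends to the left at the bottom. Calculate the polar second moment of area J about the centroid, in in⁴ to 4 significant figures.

Split into non-overlapping primitives; take the origin at the lower-left of the bounding box.
Web: 0.5 × 8.4, A = 4.2 in², y = 4.2 in, Ī = 24.696 in⁴.
Top flange (beyond web): 3.3 × 0.55, A = 1.815 in², y = 8.125 in, Ī = 0.0457531 in⁴.
Bottom flange (beyond web): 3.3 × 0.55, A = 1.815 in², y = 0.275 in, Ī = 0.0457531 in⁴.
Centroid: ȳ = ΣA·y / ΣA = 4.2 in.
Transfer each piece to the centroidal x-axis using Ī + A·d² with d = y − 4.2:
  web: d = 0 in → contributes +24.696 in⁴
  top flange (beyond web): d = 3.925 in → contributes +28.007 in⁴
  bottom flange (beyond web): d = -3.925 in → contributes +28.007 in⁴
Total I = 80.7099 in⁴.
For the y-axis: x̄ = 3.55 in.
Repeating about the centroidal y-axis gives I_y = 16.486 in⁴.
Polar second moment: J = I_x + I_y = 97.196 in⁴.

J ≈ 97.20 in⁴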